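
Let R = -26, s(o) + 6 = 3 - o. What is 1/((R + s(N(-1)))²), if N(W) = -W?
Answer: 1/900 ≈ 0.0011111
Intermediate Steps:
s(o) = -3 - o (s(o) = -6 + (3 - o) = -3 - o)
1/((R + s(N(-1)))²) = 1/((-26 + (-3 - (-1)*(-1)))²) = 1/((-26 + (-3 - 1*1))²) = 1/((-26 + (-3 - 1))²) = 1/((-26 - 4)²) = 1/((-30)²) = 1/900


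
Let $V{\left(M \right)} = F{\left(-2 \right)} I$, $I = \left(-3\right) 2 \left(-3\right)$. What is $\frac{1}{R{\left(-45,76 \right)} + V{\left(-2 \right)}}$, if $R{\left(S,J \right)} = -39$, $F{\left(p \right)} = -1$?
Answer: $- \frac{1}{57} \approx -0.017544$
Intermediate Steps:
$I = 18$ ($I = \left(-6\right) \left(-3\right) = 18$)
$V{\left(M \right)} = -18$ ($V{\left(M \right)} = \left(-1\right) 18 = -18$)
$\frac{1}{R{\left(-45,76 \right)} + V{\left(-2 \right)}} = \frac{1}{-39 - 18} = \frac{1}{-57} = - \frac{1}{57}$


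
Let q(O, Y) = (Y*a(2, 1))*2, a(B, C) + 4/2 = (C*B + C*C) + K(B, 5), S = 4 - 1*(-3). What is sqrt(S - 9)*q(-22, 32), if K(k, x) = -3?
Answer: -128*I*sqrt(2) ≈ -181.02*I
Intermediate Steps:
S = 7 (S = 4 + 3 = 7)
a(B, C) = -5 + C**2 + B*C (a(B, C) = -2 + ((C*B + C*C) - 3) = -2 + ((B*C + C**2) - 3) = -2 + ((C**2 + B*C) - 3) = -2 + (-3 + C**2 + B*C) = -5 + C**2 + B*C)
q(O, Y) = -4*Y (q(O, Y) = (Y*(-5 + 1**2 + 2*1))*2 = (Y*(-5 + 1 + 2))*2 = (Y*(-2))*2 = -2*Y*2 = -4*Y)
sqrt(S - 9)*q(-22, 32) = sqrt(7 - 9)*(-4*32) = sqrt(-2)*(-128) = (I*sqrt(2))*(-128) = -128*I*sqrt(2)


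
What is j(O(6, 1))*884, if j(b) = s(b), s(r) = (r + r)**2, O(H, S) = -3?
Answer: 31824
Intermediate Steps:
s(r) = 4*r**2 (s(r) = (2*r)**2 = 4*r**2)
j(b) = 4*b**2
j(O(6, 1))*884 = (4*(-3)**2)*884 = (4*9)*884 = 36*884 = 31824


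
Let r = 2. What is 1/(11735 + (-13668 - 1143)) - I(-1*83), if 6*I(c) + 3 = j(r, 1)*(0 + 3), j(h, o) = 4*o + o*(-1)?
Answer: -3077/3076 ≈ -1.0003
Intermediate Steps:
j(h, o) = 3*o (j(h, o) = 4*o - o = 3*o)
I(c) = 1 (I(c) = -1/2 + ((3*1)*(0 + 3))/6 = -1/2 + (3*3)/6 = -1/2 + (1/6)*9 = -1/2 + 3/2 = 1)
1/(11735 + (-13668 - 1143)) - I(-1*83) = 1/(11735 + (-13668 - 1143)) - 1*1 = 1/(11735 - 14811) - 1 = 1/(-3076) - 1 = -1/3076 - 1 = -3077/3076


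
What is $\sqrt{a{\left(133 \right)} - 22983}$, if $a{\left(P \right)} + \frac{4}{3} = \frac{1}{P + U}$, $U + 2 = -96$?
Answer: $\frac{2 i \sqrt{63350490}}{105} \approx 151.61 i$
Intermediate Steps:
$U = -98$ ($U = -2 - 96 = -98$)
$a{\left(P \right)} = - \frac{4}{3} + \frac{1}{-98 + P}$ ($a{\left(P \right)} = - \frac{4}{3} + \frac{1}{P - 98} = - \frac{4}{3} + \frac{1}{-98 + P}$)
$\sqrt{a{\left(133 \right)} - 22983} = \sqrt{\frac{395 - 532}{3 \left(-98 + 133\right)} - 22983} = \sqrt{\frac{395 - 532}{3 \cdot 35} - 22983} = \sqrt{\frac{1}{3} \cdot \frac{1}{35} \left(-137\right) - 22983} = \sqrt{- \frac{137}{105} - 22983} = \sqrt{- \frac{2413352}{105}} = \frac{2 i \sqrt{63350490}}{105}$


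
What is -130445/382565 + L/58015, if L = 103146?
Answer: 6378456563/4438901695 ≈ 1.4369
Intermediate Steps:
-130445/382565 + L/58015 = -130445/382565 + 103146/58015 = -130445*1/382565 + 103146*(1/58015) = -26089/76513 + 103146/58015 = 6378456563/4438901695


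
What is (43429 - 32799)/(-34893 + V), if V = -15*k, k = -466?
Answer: -10630/27903 ≈ -0.38096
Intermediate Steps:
V = 6990 (V = -15*(-466) = 6990)
(43429 - 32799)/(-34893 + V) = (43429 - 32799)/(-34893 + 6990) = 10630/(-27903) = 10630*(-1/27903) = -10630/27903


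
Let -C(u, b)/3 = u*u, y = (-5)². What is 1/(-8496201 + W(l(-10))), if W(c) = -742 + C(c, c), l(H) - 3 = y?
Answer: -1/8499295 ≈ -1.1766e-7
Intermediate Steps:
y = 25
l(H) = 28 (l(H) = 3 + 25 = 28)
C(u, b) = -3*u² (C(u, b) = -3*u*u = -3*u²)
W(c) = -742 - 3*c²
1/(-8496201 + W(l(-10))) = 1/(-8496201 + (-742 - 3*28²)) = 1/(-8496201 + (-742 - 3*784)) = 1/(-8496201 + (-742 - 2352)) = 1/(-8496201 - 3094) = 1/(-8499295) = -1/8499295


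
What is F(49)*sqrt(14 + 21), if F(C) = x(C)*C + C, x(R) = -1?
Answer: 0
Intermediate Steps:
F(C) = 0 (F(C) = -C + C = 0)
F(49)*sqrt(14 + 21) = 0*sqrt(14 + 21) = 0*sqrt(35) = 0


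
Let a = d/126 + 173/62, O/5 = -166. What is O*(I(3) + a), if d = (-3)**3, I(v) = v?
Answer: -1004300/217 ≈ -4628.1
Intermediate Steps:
O = -830 (O = 5*(-166) = -830)
d = -27
a = 559/217 (a = -27/126 + 173/62 = -27*1/126 + 173*(1/62) = -3/14 + 173/62 = 559/217 ≈ 2.5760)
O*(I(3) + a) = -830*(3 + 559/217) = -830*1210/217 = -1004300/217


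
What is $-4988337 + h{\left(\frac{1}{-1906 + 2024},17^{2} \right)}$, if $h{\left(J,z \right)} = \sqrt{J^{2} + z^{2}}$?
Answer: $-4988337 + \frac{\sqrt{1162946405}}{118} \approx -4.988 \cdot 10^{6}$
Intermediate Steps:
$-4988337 + h{\left(\frac{1}{-1906 + 2024},17^{2} \right)} = -4988337 + \sqrt{\left(\frac{1}{-1906 + 2024}\right)^{2} + \left(17^{2}\right)^{2}} = -4988337 + \sqrt{\left(\frac{1}{118}\right)^{2} + 289^{2}} = -4988337 + \sqrt{\left(\frac{1}{118}\right)^{2} + 83521} = -4988337 + \sqrt{\frac{1}{13924} + 83521} = -4988337 + \sqrt{\frac{1162946405}{13924}} = -4988337 + \frac{\sqrt{1162946405}}{118}$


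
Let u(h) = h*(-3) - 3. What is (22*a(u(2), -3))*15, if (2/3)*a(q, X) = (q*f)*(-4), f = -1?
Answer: -17820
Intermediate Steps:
u(h) = -3 - 3*h (u(h) = -3*h - 3 = -3 - 3*h)
a(q, X) = 6*q (a(q, X) = 3*((q*(-1))*(-4))/2 = 3*(-q*(-4))/2 = 3*(4*q)/2 = 6*q)
(22*a(u(2), -3))*15 = (22*(6*(-3 - 3*2)))*15 = (22*(6*(-3 - 6)))*15 = (22*(6*(-9)))*15 = (22*(-54))*15 = -1188*15 = -17820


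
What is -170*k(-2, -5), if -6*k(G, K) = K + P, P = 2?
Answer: -85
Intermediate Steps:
k(G, K) = -⅓ - K/6 (k(G, K) = -(K + 2)/6 = -(2 + K)/6 = -⅓ - K/6)
-170*k(-2, -5) = -170*(-⅓ - ⅙*(-5)) = -170*(-⅓ + ⅚) = -170*½ = -85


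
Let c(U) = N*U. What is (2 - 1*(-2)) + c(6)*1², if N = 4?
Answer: 28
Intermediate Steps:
c(U) = 4*U
(2 - 1*(-2)) + c(6)*1² = (2 - 1*(-2)) + (4*6)*1² = (2 + 2) + 24*1 = 4 + 24 = 28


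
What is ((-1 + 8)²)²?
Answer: 2401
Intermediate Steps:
((-1 + 8)²)² = (7²)² = 49² = 2401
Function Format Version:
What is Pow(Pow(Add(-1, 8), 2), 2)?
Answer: 2401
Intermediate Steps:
Pow(Pow(Add(-1, 8), 2), 2) = Pow(Pow(7, 2), 2) = Pow(49, 2) = 2401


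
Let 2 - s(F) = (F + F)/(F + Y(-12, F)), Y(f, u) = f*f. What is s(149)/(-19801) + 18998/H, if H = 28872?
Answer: 55106124239/83753240148 ≈ 0.65796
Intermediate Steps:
Y(f, u) = f**2
s(F) = 2 - 2*F/(144 + F) (s(F) = 2 - (F + F)/(F + (-12)**2) = 2 - 2*F/(F + 144) = 2 - 2*F/(144 + F))
s(149)/(-19801) + 18998/H = (288/(144 + 149))/(-19801) + 18998/28872 = (288/293)*(-1/19801) + 18998*(1/28872) = (288*(1/293))*(-1/19801) + 9499/14436 = (288/293)*(-1/19801) + 9499/14436 = -288/5801693 + 9499/14436 = 55106124239/83753240148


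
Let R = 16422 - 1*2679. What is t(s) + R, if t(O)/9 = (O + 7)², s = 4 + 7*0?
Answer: 14832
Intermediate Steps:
s = 4 (s = 4 + 0 = 4)
t(O) = 9*(7 + O)² (t(O) = 9*(O + 7)² = 9*(7 + O)²)
R = 13743 (R = 16422 - 2679 = 13743)
t(s) + R = 9*(7 + 4)² + 13743 = 9*11² + 13743 = 9*121 + 13743 = 1089 + 13743 = 14832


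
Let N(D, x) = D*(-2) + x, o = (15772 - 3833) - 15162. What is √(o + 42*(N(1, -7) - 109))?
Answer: I*√8179 ≈ 90.438*I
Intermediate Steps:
o = -3223 (o = 11939 - 15162 = -3223)
N(D, x) = x - 2*D (N(D, x) = -2*D + x = x - 2*D)
√(o + 42*(N(1, -7) - 109)) = √(-3223 + 42*((-7 - 2*1) - 109)) = √(-3223 + 42*((-7 - 2) - 109)) = √(-3223 + 42*(-9 - 109)) = √(-3223 + 42*(-118)) = √(-3223 - 4956) = √(-8179) = I*√8179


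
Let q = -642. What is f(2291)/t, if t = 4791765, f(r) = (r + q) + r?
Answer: 788/958353 ≈ 0.00082224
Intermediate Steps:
f(r) = -642 + 2*r (f(r) = (r - 642) + r = (-642 + r) + r = -642 + 2*r)
f(2291)/t = (-642 + 2*2291)/4791765 = (-642 + 4582)*(1/4791765) = 3940*(1/4791765) = 788/958353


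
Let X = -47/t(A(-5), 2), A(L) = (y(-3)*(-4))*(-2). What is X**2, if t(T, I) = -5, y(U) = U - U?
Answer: 2209/25 ≈ 88.360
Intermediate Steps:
y(U) = 0
A(L) = 0 (A(L) = (0*(-4))*(-2) = 0*(-2) = 0)
X = 47/5 (X = -47/(-5) = -47*(-1/5) = 47/5 ≈ 9.4000)
X**2 = (47/5)**2 = 2209/25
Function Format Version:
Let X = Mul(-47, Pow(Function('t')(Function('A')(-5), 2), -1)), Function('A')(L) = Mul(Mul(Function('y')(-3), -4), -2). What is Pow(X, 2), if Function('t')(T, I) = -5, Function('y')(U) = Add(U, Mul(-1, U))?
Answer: Rational(2209, 25) ≈ 88.360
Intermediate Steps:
Function('y')(U) = 0
Function('A')(L) = 0 (Function('A')(L) = Mul(Mul(0, -4), -2) = Mul(0, -2) = 0)
X = Rational(47, 5) (X = Mul(-47, Pow(-5, -1)) = Mul(-47, Rational(-1, 5)) = Rational(47, 5) ≈ 9.4000)
Pow(X, 2) = Pow(Rational(47, 5), 2) = Rational(2209, 25)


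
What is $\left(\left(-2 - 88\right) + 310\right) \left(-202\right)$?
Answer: $-44440$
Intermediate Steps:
$\left(\left(-2 - 88\right) + 310\right) \left(-202\right) = \left(-90 + 310\right) \left(-202\right) = 220 \left(-202\right) = -44440$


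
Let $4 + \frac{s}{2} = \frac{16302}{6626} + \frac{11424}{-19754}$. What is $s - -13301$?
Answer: $\frac{3656330865}{274979} \approx 13297.0$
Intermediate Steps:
$s = - \frac{1164814}{274979}$ ($s = -8 + 2 \left(\frac{16302}{6626} + \frac{11424}{-19754}\right) = -8 + 2 \left(16302 \cdot \frac{1}{6626} + 11424 \left(- \frac{1}{19754}\right)\right) = -8 + 2 \left(\frac{8151}{3313} - \frac{48}{83}\right) = -8 + 2 \cdot \frac{517509}{274979} = -8 + \frac{1035018}{274979} = - \frac{1164814}{274979} \approx -4.236$)
$s - -13301 = - \frac{1164814}{274979} - -13301 = - \frac{1164814}{274979} + \left(-1173 + 14474\right) = - \frac{1164814}{274979} + 13301 = \frac{3656330865}{274979}$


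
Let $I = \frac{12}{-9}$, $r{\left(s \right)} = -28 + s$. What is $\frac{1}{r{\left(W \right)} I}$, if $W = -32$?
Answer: $\frac{1}{80} \approx 0.0125$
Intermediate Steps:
$I = - \frac{4}{3}$ ($I = 12 \left(- \frac{1}{9}\right) = - \frac{4}{3} \approx -1.3333$)
$\frac{1}{r{\left(W \right)} I} = \frac{1}{\left(-28 - 32\right) \left(- \frac{4}{3}\right)} = \frac{1}{\left(-60\right) \left(- \frac{4}{3}\right)} = \frac{1}{80}$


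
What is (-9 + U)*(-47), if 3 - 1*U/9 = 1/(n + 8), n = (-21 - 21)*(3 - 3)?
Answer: -6345/8 ≈ -793.13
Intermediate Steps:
n = 0 (n = -42*0 = 0)
U = 207/8 (U = 27 - 9/(0 + 8) = 27 - 9/8 = 207/8 ≈ 25.875)
(-9 + U)*(-47) = (-9 + 207/8)*(-47) = (135/8)*(-47) = -6345/8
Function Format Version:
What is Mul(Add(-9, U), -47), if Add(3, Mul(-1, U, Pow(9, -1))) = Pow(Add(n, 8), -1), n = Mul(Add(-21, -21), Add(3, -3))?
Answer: Rational(-6345, 8) ≈ -793.13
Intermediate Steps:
n = 0 (n = Mul(-42, 0) = 0)
U = Rational(207, 8) (U = Add(27, Mul(-9, Pow(Add(0, 8), -1))) = Add(27, Mul(-9, Pow(8, -1))) = Add(27, Mul(-9, Rational(1, 8))) = Add(27, Rational(-9, 8)) = Rational(207, 8) ≈ 25.875)
Mul(Add(-9, U), -47) = Mul(Add(-9, Rational(207, 8)), -47) = Mul(Rational(135, 8), -47) = Rational(-6345, 8)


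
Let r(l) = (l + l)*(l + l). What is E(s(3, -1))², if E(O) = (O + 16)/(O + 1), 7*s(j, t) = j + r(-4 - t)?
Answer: 22801/2116 ≈ 10.776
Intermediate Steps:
r(l) = 4*l² (r(l) = (2*l)*(2*l) = 4*l²)
s(j, t) = j/7 + 4*(-4 - t)²/7 (s(j, t) = (j + 4*(-4 - t)²)/7 = j/7 + 4*(-4 - t)²/7)
E(O) = (16 + O)/(1 + O)
E(s(3, -1))² = ((16 + ((⅐)*3 + 4*(4 - 1)²/7))/(1 + ((⅐)*3 + 4*(4 - 1)²/7)))² = ((16 + (3/7 + (4/7)*3²))/(1 + (3/7 + (4/7)*3²)))² = ((16 + (3/7 + (4/7)*9))/(1 + (3/7 + (4/7)*9)))² = ((16 + (3/7 + 36/7))/(1 + (3/7 + 36/7)))² = ((16 + 39/7)/(1 + 39/7))² = ((151/7)/(46/7))² = ((7/46)*(151/7))² = (151/46)² = 22801/2116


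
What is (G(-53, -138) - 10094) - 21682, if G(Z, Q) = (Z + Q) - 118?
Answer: -32085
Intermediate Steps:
G(Z, Q) = -118 + Q + Z (G(Z, Q) = (Q + Z) - 118 = -118 + Q + Z)
(G(-53, -138) - 10094) - 21682 = ((-118 - 138 - 53) - 10094) - 21682 = (-309 - 10094) - 21682 = -10403 - 21682 = -32085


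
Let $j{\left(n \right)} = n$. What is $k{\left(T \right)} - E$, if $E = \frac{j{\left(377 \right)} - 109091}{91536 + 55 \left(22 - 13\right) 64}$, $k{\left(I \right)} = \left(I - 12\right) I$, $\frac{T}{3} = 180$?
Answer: $\frac{5855242439}{20536} \approx 2.8512 \cdot 10^{5}$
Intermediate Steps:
$T = 540$ ($T = 3 \cdot 180 = 540$)
$k{\left(I \right)} = I \left(-12 + I\right)$ ($k{\left(I \right)} = \left(-12 + I\right) I = I \left(-12 + I\right)$)
$E = - \frac{18119}{20536}$ ($E = \frac{377 - 109091}{91536 + 55 \left(22 - 13\right) 64} = - \frac{108714}{91536 + 55 \cdot 9 \cdot 64} = - \frac{108714}{91536 + 495 \cdot 64} = - \frac{108714}{91536 + 31680} = - \frac{108714}{123216} = \left(-108714\right) \frac{1}{123216} = - \frac{18119}{20536} \approx -0.8823$)
$k{\left(T \right)} - E = 540 \left(-12 + 540\right) - - \frac{18119}{20536} = 540 \cdot 528 + \frac{18119}{20536} = 285120 + \frac{18119}{20536} = \frac{5855242439}{20536}$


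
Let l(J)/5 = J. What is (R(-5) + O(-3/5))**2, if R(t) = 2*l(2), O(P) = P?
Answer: 9409/25 ≈ 376.36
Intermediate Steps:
l(J) = 5*J
R(t) = 20 (R(t) = 2*(5*2) = 2*10 = 20)
(R(-5) + O(-3/5))**2 = (20 - 3/5)**2 = (97/5)**2 = 9409/25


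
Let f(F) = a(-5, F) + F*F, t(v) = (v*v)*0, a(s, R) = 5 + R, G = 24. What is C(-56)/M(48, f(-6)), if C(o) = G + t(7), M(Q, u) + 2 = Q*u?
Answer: 12/839 ≈ 0.014303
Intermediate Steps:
t(v) = 0 (t(v) = v²*0 = 0)
f(F) = 5 + F + F² (f(F) = (5 + F) + F*F = (5 + F) + F² = 5 + F + F²)
M(Q, u) = -2 + Q*u
C(o) = 24 (C(o) = 24 + 0 = 24)
C(-56)/M(48, f(-6)) = 24/(-2 + 48*(5 - 6 + (-6)²)) = 24/(-2 + 48*(5 - 6 + 36)) = 24/(-2 + 48*35) = 24/(-2 + 1680) = 24/1678 = 24*(1/1678) = 12/839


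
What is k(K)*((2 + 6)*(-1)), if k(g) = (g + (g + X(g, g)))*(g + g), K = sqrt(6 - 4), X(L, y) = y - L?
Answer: -64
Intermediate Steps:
K = sqrt(2) ≈ 1.4142
k(g) = 4*g**2 (k(g) = (g + (g + (g - g)))*(g + g) = (g + (g + 0))*(2*g) = (g + g)*(2*g) = (2*g)*(2*g) = 4*g**2)
k(K)*((2 + 6)*(-1)) = (4*(sqrt(2))**2)*((2 + 6)*(-1)) = (4*2)*(8*(-1)) = 8*(-8) = -64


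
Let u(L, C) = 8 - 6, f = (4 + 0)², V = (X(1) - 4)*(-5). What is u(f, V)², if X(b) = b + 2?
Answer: 4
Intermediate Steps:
X(b) = 2 + b
V = 5 (V = ((2 + 1) - 4)*(-5) = (3 - 4)*(-5) = -1*(-5) = 5)
f = 16 (f = 4² = 16)
u(L, C) = 2
u(f, V)² = 2² = 4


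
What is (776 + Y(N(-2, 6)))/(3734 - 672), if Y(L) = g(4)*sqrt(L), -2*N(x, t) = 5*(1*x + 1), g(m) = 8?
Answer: 388/1531 + 2*sqrt(10)/1531 ≈ 0.25756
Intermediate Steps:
N(x, t) = -5/2 - 5*x/2 (N(x, t) = -5*(1*x + 1)/2 = -5*(x + 1)/2 = -5*(1 + x)/2 = -(5 + 5*x)/2 = -5/2 - 5*x/2)
Y(L) = 8*sqrt(L)
(776 + Y(N(-2, 6)))/(3734 - 672) = (776 + 8*sqrt(-5/2 - 5/2*(-2)))/(3734 - 672) = (776 + 8*sqrt(-5/2 + 5))/3062 = (776 + 8*sqrt(5/2))*(1/3062) = (776 + 8*(sqrt(10)/2))*(1/3062) = (776 + 4*sqrt(10))*(1/3062) = 388/1531 + 2*sqrt(10)/1531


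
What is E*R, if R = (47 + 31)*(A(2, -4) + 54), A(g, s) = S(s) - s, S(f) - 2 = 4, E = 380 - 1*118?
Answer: 1307904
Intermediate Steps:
E = 262 (E = 380 - 118 = 262)
S(f) = 6 (S(f) = 2 + 4 = 6)
A(g, s) = 6 - s
R = 4992 (R = (47 + 31)*((6 - 1*(-4)) + 54) = 78*((6 + 4) + 54) = 78*(10 + 54) = 78*64 = 4992)
E*R = 262*4992 = 1307904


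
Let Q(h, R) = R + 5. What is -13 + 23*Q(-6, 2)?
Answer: 148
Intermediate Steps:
Q(h, R) = 5 + R
-13 + 23*Q(-6, 2) = -13 + 23*(5 + 2) = -13 + 23*7 = -13 + 161 = 148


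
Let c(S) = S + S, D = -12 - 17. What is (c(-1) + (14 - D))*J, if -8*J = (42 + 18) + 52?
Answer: -574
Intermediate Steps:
D = -29
c(S) = 2*S
J = -14 (J = -((42 + 18) + 52)/8 = -(60 + 52)/8 = -⅛*112 = -14)
(c(-1) + (14 - D))*J = (2*(-1) + (14 - 1*(-29)))*(-14) = (-2 + (14 + 29))*(-14) = (-2 + 43)*(-14) = 41*(-14) = -574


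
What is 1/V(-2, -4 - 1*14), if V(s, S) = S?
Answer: -1/18 ≈ -0.055556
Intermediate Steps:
1/V(-2, -4 - 1*14) = 1/(-4 - 1*14) = 1/(-4 - 14) = 1/(-18) = -1/18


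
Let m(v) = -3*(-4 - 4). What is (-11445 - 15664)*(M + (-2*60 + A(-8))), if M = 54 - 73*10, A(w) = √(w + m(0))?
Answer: 21470328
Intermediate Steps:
m(v) = 24 (m(v) = -3*(-8) = 24)
A(w) = √(24 + w) (A(w) = √(w + 24) = √(24 + w))
M = -676 (M = 54 - 730 = -676)
(-11445 - 15664)*(M + (-2*60 + A(-8))) = (-11445 - 15664)*(-676 + (-2*60 + √(24 - 8))) = -27109*(-676 + (-120 + √16)) = -27109*(-676 + (-120 + 4)) = -27109*(-676 - 116) = -27109*(-792) = 21470328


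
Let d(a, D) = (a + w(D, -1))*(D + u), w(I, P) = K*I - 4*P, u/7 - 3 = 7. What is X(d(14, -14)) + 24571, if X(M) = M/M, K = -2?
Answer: 24572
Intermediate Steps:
u = 70 (u = 21 + 7*7 = 21 + 49 = 70)
w(I, P) = -4*P - 2*I (w(I, P) = -2*I - 4*P = -4*P - 2*I)
d(a, D) = (70 + D)*(4 + a - 2*D) (d(a, D) = (a + (-4*(-1) - 2*D))*(D + 70) = (a + (4 - 2*D))*(70 + D) = (4 + a - 2*D)*(70 + D) = (70 + D)*(4 + a - 2*D))
X(M) = 1
X(d(14, -14)) + 24571 = 1 + 24571 = 24572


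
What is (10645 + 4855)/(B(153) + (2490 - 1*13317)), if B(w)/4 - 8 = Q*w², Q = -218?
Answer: -15500/20423443 ≈ -0.00075893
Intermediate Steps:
B(w) = 32 - 872*w² (B(w) = 32 + 4*(-218*w²) = 32 - 872*w²)
(10645 + 4855)/(B(153) + (2490 - 1*13317)) = (10645 + 4855)/((32 - 872*153²) + (2490 - 1*13317)) = 15500/((32 - 872*23409) + (2490 - 13317)) = 15500/((32 - 20412648) - 10827) = 15500/(-20412616 - 10827) = 15500/(-20423443) = 15500*(-1/20423443) = -15500/20423443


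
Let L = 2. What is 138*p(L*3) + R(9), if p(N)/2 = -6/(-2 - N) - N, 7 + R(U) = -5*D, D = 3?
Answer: -1471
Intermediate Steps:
R(U) = -22 (R(U) = -7 - 5*3 = -7 - 15 = -22)
p(N) = -12/(-2 - N) - 2*N (p(N) = 2*(-6/(-2 - N) - N) = 2*(-N - 6/(-2 - N)) = -12/(-2 - N) - 2*N)
138*p(L*3) + R(9) = 138*(2*(6 - (2*3)**2 - 4*3)/(2 + 2*3)) - 22 = 138*(2*(6 - 1*6**2 - 2*6)/(2 + 6)) - 22 = 138*(2*(6 - 1*36 - 12)/8) - 22 = 138*(2*(1/8)*(6 - 36 - 12)) - 22 = 138*(2*(1/8)*(-42)) - 22 = 138*(-21/2) - 22 = -1449 - 22 = -1471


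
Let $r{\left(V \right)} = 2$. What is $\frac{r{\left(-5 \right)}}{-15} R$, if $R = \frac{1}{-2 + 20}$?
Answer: $- \frac{1}{135} \approx -0.0074074$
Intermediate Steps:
$R = \frac{1}{18} \approx 0.055556$
$\frac{r{\left(-5 \right)}}{-15} R = \frac{1}{-15} \cdot 2 \cdot \frac{1}{18} = \left(- \frac{1}{15}\right) 2 \cdot \frac{1}{18} = \left(- \frac{2}{15}\right) \frac{1}{18} = - \frac{1}{135}$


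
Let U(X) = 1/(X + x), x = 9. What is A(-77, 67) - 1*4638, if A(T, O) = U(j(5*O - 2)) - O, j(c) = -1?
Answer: -37639/8 ≈ -4704.9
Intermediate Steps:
U(X) = 1/(9 + X) (U(X) = 1/(X + 9) = 1/(9 + X))
A(T, O) = ⅛ - O (A(T, O) = 1/(9 - 1) - O = 1/8 - O = ⅛ - O)
A(-77, 67) - 1*4638 = (⅛ - 1*67) - 1*4638 = (⅛ - 67) - 4638 = -535/8 - 4638 = -37639/8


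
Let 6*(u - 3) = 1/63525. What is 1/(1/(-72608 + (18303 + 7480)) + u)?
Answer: 713893950/2141668477 ≈ 0.33334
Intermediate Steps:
u = 1143451/381150 (u = 3 + (1/6)/63525 = 3 + (1/6)*(1/63525) = 3 + 1/381150 = 1143451/381150 ≈ 3.0000)
1/(1/(-72608 + (18303 + 7480)) + u) = 1/(1/(-72608 + (18303 + 7480)) + 1143451/381150) = 1/(1/(-72608 + 25783) + 1143451/381150) = 1/(1/(-46825) + 1143451/381150) = 1/(-1/46825 + 1143451/381150) = 1/(2141668477/713893950) = 713893950/2141668477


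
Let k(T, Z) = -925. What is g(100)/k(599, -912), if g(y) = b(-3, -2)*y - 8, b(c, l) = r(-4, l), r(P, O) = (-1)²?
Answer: -92/925 ≈ -0.099459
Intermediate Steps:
r(P, O) = 1
b(c, l) = 1
g(y) = -8 + y (g(y) = 1*y - 8 = y - 8 = -8 + y)
g(100)/k(599, -912) = (-8 + 100)/(-925) = 92*(-1/925) = -92/925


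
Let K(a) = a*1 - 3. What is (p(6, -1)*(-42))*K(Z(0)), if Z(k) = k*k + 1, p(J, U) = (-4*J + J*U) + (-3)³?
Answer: -4788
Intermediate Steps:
p(J, U) = -27 - 4*J + J*U (p(J, U) = (-4*J + J*U) - 27 = -27 - 4*J + J*U)
Z(k) = 1 + k² (Z(k) = k² + 1 = 1 + k²)
K(a) = -3 + a (K(a) = a - 3 = -3 + a)
(p(6, -1)*(-42))*K(Z(0)) = ((-27 - 4*6 + 6*(-1))*(-42))*(-3 + (1 + 0²)) = ((-27 - 24 - 6)*(-42))*(-3 + (1 + 0)) = (-57*(-42))*(-3 + 1) = 2394*(-2) = -4788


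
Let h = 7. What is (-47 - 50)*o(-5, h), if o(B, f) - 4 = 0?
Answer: -388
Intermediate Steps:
o(B, f) = 4 (o(B, f) = 4 + 0 = 4)
(-47 - 50)*o(-5, h) = (-47 - 50)*4 = -97*4 = -388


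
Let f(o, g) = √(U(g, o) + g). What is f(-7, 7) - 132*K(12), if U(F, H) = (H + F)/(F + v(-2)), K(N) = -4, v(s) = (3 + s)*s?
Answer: 528 + √7 ≈ 530.65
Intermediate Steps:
v(s) = s*(3 + s)
U(F, H) = (F + H)/(-2 + F) (U(F, H) = (H + F)/(F - 2*(3 - 2)) = (F + H)/(F - 2*1) = (F + H)/(F - 2) = (F + H)/(-2 + F))
f(o, g) = √(g + (g + o)/(-2 + g)) (f(o, g) = √((g + o)/(-2 + g) + g) = √(g + (g + o)/(-2 + g)))
f(-7, 7) - 132*K(12) = √((-7 + 7² - 1*7)/(-2 + 7)) - 132*(-4) = √((-7 + 49 - 7)/5) + 528 = √((⅕)*35) + 528 = √7 + 528 = 528 + √7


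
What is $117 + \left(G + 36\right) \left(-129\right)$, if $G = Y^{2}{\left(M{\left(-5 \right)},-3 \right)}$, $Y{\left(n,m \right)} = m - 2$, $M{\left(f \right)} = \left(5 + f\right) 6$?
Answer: $-7752$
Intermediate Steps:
$M{\left(f \right)} = 30 + 6 f$
$Y{\left(n,m \right)} = -2 + m$ ($Y{\left(n,m \right)} = m - 2 = -2 + m$)
$G = 25$ ($G = \left(-2 - 3\right)^{2} = \left(-5\right)^{2} = 25$)
$117 + \left(G + 36\right) \left(-129\right) = 117 + \left(25 + 36\right) \left(-129\right) = 117 + 61 \left(-129\right) = 117 - 7869 = -7752$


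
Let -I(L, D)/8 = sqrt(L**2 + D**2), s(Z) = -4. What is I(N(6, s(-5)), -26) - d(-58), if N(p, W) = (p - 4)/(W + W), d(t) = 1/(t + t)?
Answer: 1/116 - 2*sqrt(10817) ≈ -208.00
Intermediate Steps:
d(t) = 1/(2*t)
N(p, W) = (-4 + p)/(2*W) (N(p, W) = (-4 + p)/((2*W)) = (-4 + p)*(1/(2*W)) = (-4 + p)/(2*W))
I(L, D) = -8*sqrt(D**2 + L**2) (I(L, D) = -8*sqrt(L**2 + D**2) = -8*sqrt(D**2 + L**2))
I(N(6, s(-5)), -26) - d(-58) = -8*sqrt((-26)**2 + ((1/2)*(-4 + 6)/(-4))**2) - 1/(2*(-58)) = -8*sqrt(676 + ((1/2)*(-1/4)*2)**2) - (-1)/(2*58) = -8*sqrt(676 + (-1/4)**2) - 1*(-1/116) = -8*sqrt(676 + 1/16) + 1/116 = -2*sqrt(10817) + 1/116 = 1/116 - 2*sqrt(10817)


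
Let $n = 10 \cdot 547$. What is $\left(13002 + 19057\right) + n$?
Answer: $37529$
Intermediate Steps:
$n = 5470$
$\left(13002 + 19057\right) + n = \left(13002 + 19057\right) + 5470 = 32059 + 5470 = 37529$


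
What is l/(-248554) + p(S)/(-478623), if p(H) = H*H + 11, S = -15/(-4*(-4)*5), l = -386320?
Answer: 23667058499555/15227348626176 ≈ 1.5542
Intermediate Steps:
S = -3/16 (S = -15/(16*5) = -15/80 = -15*1/80 = -3/16 ≈ -0.18750)
p(H) = 11 + H² (p(H) = H² + 11 = 11 + H²)
l/(-248554) + p(S)/(-478623) = -386320/(-248554) + (11 + (-3/16)²)/(-478623) = -386320*(-1/248554) + (11 + 9/256)*(-1/478623) = 193160/124277 + (2825/256)*(-1/478623) = 193160/124277 - 2825/122527488 = 23667058499555/15227348626176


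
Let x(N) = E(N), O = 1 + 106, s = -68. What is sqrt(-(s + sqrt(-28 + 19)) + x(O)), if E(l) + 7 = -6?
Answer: sqrt(55 - 3*I) ≈ 7.419 - 0.20218*I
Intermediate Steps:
E(l) = -13 (E(l) = -7 - 6 = -13)
O = 107
x(N) = -13
sqrt(-(s + sqrt(-28 + 19)) + x(O)) = sqrt(-(-68 + sqrt(-28 + 19)) - 13) = sqrt(-(-68 + sqrt(-9)) - 13) = sqrt(-(-68 + 3*I) - 13) = sqrt((68 - 3*I) - 13) = sqrt(55 - 3*I)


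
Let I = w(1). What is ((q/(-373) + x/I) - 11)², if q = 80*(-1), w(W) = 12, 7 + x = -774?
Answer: 115320688921/20034576 ≈ 5756.1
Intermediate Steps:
x = -781 (x = -7 - 774 = -781)
I = 12
q = -80
((q/(-373) + x/I) - 11)² = ((-80/(-373) - 781/12) - 11)² = ((-80*(-1/373) - 781*1/12) - 11)² = ((80/373 - 781/12) - 11)² = (-290353/4476 - 11)² = (-339589/4476)² = 115320688921/20034576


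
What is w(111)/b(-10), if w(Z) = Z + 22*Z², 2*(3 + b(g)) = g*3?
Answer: -90391/6 ≈ -15065.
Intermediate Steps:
b(g) = -3 + 3*g/2 (b(g) = -3 + (g*3)/2 = -3 + (3*g)/2 = -3 + 3*g/2)
w(111)/b(-10) = (111*(1 + 22*111))/(-3 + (3/2)*(-10)) = (111*(1 + 2442))/(-3 - 15) = (111*2443)/(-18) = 271173*(-1/18) = -90391/6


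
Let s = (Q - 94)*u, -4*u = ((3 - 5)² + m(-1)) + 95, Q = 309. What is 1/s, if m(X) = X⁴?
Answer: -1/5375 ≈ -0.00018605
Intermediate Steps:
u = -25 (u = -(((3 - 5)² + (-1)⁴) + 95)/4 = -(((-2)² + 1) + 95)/4 = -((4 + 1) + 95)/4 = -(5 + 95)/4 = -¼*100 = -25)
s = -5375 (s = (309 - 94)*(-25) = 215*(-25) = -5375)
1/s = 1/(-5375) = -1/5375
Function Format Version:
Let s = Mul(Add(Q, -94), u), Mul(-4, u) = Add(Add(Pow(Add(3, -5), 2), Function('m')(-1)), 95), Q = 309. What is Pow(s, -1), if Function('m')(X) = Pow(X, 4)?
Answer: Rational(-1, 5375) ≈ -0.00018605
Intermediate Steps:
u = -25 (u = Mul(Rational(-1, 4), Add(Add(Pow(Add(3, -5), 2), Pow(-1, 4)), 95)) = Mul(Rational(-1, 4), Add(Add(Pow(-2, 2), 1), 95)) = Mul(Rational(-1, 4), Add(Add(4, 1), 95)) = Mul(Rational(-1, 4), Add(5, 95)) = Mul(Rational(-1, 4), 100) = -25)
s = -5375 (s = Mul(Add(309, -94), -25) = Mul(215, -25) = -5375)
Pow(s, -1) = Pow(-5375, -1) = Rational(-1, 5375)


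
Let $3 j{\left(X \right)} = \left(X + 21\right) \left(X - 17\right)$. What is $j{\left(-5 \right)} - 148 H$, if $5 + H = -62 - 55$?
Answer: $\frac{53816}{3} \approx 17939.0$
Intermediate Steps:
$j{\left(X \right)} = \frac{\left(-17 + X\right) \left(21 + X\right)}{3}$ ($j{\left(X \right)} = \frac{\left(X + 21\right) \left(X - 17\right)}{3} = \frac{\left(21 + X\right) \left(X - 17\right)}{3} = \frac{\left(21 + X\right) \left(-17 + X\right)}{3} = \frac{\left(-17 + X\right) \left(21 + X\right)}{3}$)
$H = -122$ ($H = -5 - 117 = -122$)
$j{\left(-5 \right)} - 148 H = \left(-119 + \frac{\left(-5\right)^{2}}{3} + \frac{4}{3} \left(-5\right)\right) - -18056 = \left(-119 + \frac{1}{3} \cdot 25 - \frac{20}{3}\right) + 18056 = \left(-119 + \frac{25}{3} - \frac{20}{3}\right) + 18056 = - \frac{352}{3} + 18056 = \frac{53816}{3}$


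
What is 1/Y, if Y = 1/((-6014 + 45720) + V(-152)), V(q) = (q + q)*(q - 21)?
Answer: 92298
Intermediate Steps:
V(q) = 2*q*(-21 + q) (V(q) = (2*q)*(-21 + q) = 2*q*(-21 + q))
Y = 1/92298 (Y = 1/((-6014 + 45720) + 2*(-152)*(-21 - 152)) = 1/(39706 + 2*(-152)*(-173)) = 1/(39706 + 52592) = 1/92298 ≈ 1.0834e-5)
1/Y = 1/(1/92298) = 92298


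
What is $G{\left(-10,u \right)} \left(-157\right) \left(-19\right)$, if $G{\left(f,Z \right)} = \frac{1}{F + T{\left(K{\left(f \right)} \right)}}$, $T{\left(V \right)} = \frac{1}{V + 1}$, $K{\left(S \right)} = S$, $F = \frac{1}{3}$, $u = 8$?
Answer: $\frac{26847}{2} \approx 13424.0$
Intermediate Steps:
$F = \frac{1}{3} \approx 0.33333$
$T{\left(V \right)} = \frac{1}{1 + V}$
$G{\left(f,Z \right)} = \frac{1}{\frac{1}{3} + \frac{1}{1 + f}}$
$G{\left(-10,u \right)} \left(-157\right) \left(-19\right) = \frac{3 \left(1 - 10\right)}{4 - 10} \left(-157\right) \left(-19\right) = 3 \frac{1}{-6} \left(-9\right) \left(-157\right) \left(-19\right) = 3 \left(- \frac{1}{6}\right) \left(-9\right) \left(-157\right) \left(-19\right) = \frac{9}{2} \left(-157\right) \left(-19\right) = \left(- \frac{1413}{2}\right) \left(-19\right) = \frac{26847}{2}$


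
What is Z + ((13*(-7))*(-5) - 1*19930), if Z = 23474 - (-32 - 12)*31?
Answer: 5363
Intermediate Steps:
Z = 24838 (Z = 23474 - (-44)*31 = 23474 - 1*(-1364) = 23474 + 1364 = 24838)
Z + ((13*(-7))*(-5) - 1*19930) = 24838 + ((13*(-7))*(-5) - 1*19930) = 24838 + (-91*(-5) - 19930) = 24838 + (455 - 19930) = 24838 - 19475 = 5363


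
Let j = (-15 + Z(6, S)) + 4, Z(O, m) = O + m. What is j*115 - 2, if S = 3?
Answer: -232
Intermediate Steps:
j = -2 (j = (-15 + (6 + 3)) + 4 = (-15 + 9) + 4 = -6 + 4 = -2)
j*115 - 2 = -2*115 - 2 = -230 - 2 = -232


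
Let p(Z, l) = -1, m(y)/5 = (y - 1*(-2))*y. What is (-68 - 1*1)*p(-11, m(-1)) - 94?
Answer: -25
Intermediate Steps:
m(y) = 5*y*(2 + y) (m(y) = 5*((y - 1*(-2))*y) = 5*((y + 2)*y) = 5*((2 + y)*y) = 5*(y*(2 + y)) = 5*y*(2 + y))
(-68 - 1*1)*p(-11, m(-1)) - 94 = (-68 - 1*1)*(-1) - 94 = (-68 - 1)*(-1) - 94 = -69*(-1) - 94 = 69 - 94 = -25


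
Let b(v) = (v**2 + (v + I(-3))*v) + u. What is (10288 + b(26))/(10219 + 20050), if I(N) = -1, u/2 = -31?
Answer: 11552/30269 ≈ 0.38164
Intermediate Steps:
u = -62 (u = 2*(-31) = -62)
b(v) = -62 + v**2 + v*(-1 + v) (b(v) = (v**2 + (v - 1)*v) - 62 = (v**2 + (-1 + v)*v) - 62 = (v**2 + v*(-1 + v)) - 62 = -62 + v**2 + v*(-1 + v))
(10288 + b(26))/(10219 + 20050) = (10288 + (-62 - 1*26 + 2*26**2))/(10219 + 20050) = (10288 + (-62 - 26 + 2*676))/30269 = (10288 + (-62 - 26 + 1352))*(1/30269) = (10288 + 1264)*(1/30269) = 11552*(1/30269) = 11552/30269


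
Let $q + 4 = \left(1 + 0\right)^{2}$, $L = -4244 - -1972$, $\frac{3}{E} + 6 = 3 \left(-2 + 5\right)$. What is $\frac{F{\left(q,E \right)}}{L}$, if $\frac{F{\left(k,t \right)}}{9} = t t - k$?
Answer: $- \frac{9}{568} \approx -0.015845$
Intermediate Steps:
$E = 1$ ($E = \frac{3}{-6 + 3 \left(-2 + 5\right)} = \frac{3}{-6 + 3 \cdot 3} = \frac{3}{-6 + 9} = \frac{3}{3} = 3 \cdot \frac{1}{3} = 1$)
$L = -2272$ ($L = -4244 + 1972 = -2272$)
$q = -3$ ($q = -4 + \left(1 + 0\right)^{2} = -4 + 1^{2} = -4 + 1 = -3$)
$F{\left(k,t \right)} = - 9 k + 9 t^{2}$ ($F{\left(k,t \right)} = 9 \left(t t - k\right) = 9 \left(t^{2} - k\right) = - 9 k + 9 t^{2}$)
$\frac{F{\left(q,E \right)}}{L} = \frac{\left(-9\right) \left(-3\right) + 9 \cdot 1^{2}}{-2272} = \left(27 + 9 \cdot 1\right) \left(- \frac{1}{2272}\right) = \left(27 + 9\right) \left(- \frac{1}{2272}\right) = 36 \left(- \frac{1}{2272}\right) = - \frac{9}{568}$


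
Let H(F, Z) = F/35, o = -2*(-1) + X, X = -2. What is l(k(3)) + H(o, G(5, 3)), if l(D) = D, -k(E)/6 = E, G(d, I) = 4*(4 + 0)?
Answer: -18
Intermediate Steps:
G(d, I) = 16 (G(d, I) = 4*4 = 16)
k(E) = -6*E
o = 0 (o = -2*(-1) - 2 = 2 - 2 = 0)
H(F, Z) = F/35 (H(F, Z) = F*(1/35) = F/35)
l(k(3)) + H(o, G(5, 3)) = -6*3 + (1/35)*0 = -18 + 0 = -18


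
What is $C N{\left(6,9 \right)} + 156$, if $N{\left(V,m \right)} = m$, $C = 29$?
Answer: $417$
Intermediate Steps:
$C N{\left(6,9 \right)} + 156 = 29 \cdot 9 + 156 = 261 + 156 = 417$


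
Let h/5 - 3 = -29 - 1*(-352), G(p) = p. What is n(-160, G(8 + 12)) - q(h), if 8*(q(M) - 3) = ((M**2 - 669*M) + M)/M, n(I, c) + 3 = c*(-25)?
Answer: -2505/4 ≈ -626.25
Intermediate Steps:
n(I, c) = -3 - 25*c (n(I, c) = -3 + c*(-25) = -3 - 25*c)
h = 1630 (h = 15 + 5*(-29 - 1*(-352)) = 15 + 5*(-29 + 352) = 15 + 5*323 = 15 + 1615 = 1630)
q(M) = 3 + (M**2 - 668*M)/(8*M) (q(M) = 3 + (((M**2 - 669*M) + M)/M)/8 = 3 + ((M**2 - 668*M)/M)/8 = 3 + (M**2 - 668*M)/(8*M))
n(-160, G(8 + 12)) - q(h) = (-3 - 25*(8 + 12)) - (-161/2 + (1/8)*1630) = (-3 - 25*20) - (-161/2 + 815/4) = (-3 - 500) - 1*493/4 = -503 - 493/4 = -2505/4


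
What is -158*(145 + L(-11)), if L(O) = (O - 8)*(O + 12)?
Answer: -19908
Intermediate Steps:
L(O) = (-8 + O)*(12 + O)
-158*(145 + L(-11)) = -158*(145 + (-96 + (-11)² + 4*(-11))) = -158*(145 + (-96 + 121 - 44)) = -158*(145 - 19) = -158*126 = -19908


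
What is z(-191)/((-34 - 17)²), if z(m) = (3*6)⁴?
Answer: 11664/289 ≈ 40.360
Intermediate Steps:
z(m) = 104976 (z(m) = 18⁴ = 104976)
z(-191)/((-34 - 17)²) = 104976/((-34 - 17)²) = 104976/((-51)²) = 104976/2601 = 104976*(1/2601) = 11664/289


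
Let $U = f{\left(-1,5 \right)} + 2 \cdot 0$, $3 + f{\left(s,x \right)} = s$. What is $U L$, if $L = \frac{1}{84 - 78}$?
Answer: $- \frac{2}{3} \approx -0.66667$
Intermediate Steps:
$f{\left(s,x \right)} = -3 + s$
$U = -4$ ($U = \left(-3 - 1\right) + 2 \cdot 0 = -4 + 0 = -4$)
$L = \frac{1}{6} \approx 0.16667$
$U L = \left(-4\right) \frac{1}{6} = - \frac{2}{3}$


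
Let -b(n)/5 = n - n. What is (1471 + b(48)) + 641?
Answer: 2112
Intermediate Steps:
b(n) = 0 (b(n) = -5*(n - n) = -5*0 = 0)
(1471 + b(48)) + 641 = (1471 + 0) + 641 = 1471 + 641 = 2112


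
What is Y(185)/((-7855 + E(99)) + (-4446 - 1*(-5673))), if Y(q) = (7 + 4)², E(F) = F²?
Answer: 121/3173 ≈ 0.038134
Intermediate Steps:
Y(q) = 121 (Y(q) = 11² = 121)
Y(185)/((-7855 + E(99)) + (-4446 - 1*(-5673))) = 121/((-7855 + 99²) + (-4446 - 1*(-5673))) = 121/((-7855 + 9801) + (-4446 + 5673)) = 121/(1946 + 1227) = 121/3173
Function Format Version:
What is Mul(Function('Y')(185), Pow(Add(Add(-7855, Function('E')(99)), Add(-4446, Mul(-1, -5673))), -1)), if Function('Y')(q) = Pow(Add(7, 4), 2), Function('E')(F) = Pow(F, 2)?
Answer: Rational(121, 3173) ≈ 0.038134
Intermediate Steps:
Function('Y')(q) = 121 (Function('Y')(q) = Pow(11, 2) = 121)
Mul(Function('Y')(185), Pow(Add(Add(-7855, Function('E')(99)), Add(-4446, Mul(-1, -5673))), -1)) = Mul(121, Pow(Add(Add(-7855, Pow(99, 2)), Add(-4446, Mul(-1, -5673))), -1)) = Mul(121, Pow(Add(Add(-7855, 9801), Add(-4446, 5673)), -1)) = Mul(121, Pow(Add(1946, 1227), -1)) = Mul(121, Pow(3173, -1)) = Mul(121, Rational(1, 3173)) = Rational(121, 3173)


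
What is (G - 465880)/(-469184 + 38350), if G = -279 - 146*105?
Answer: 481489/430834 ≈ 1.1176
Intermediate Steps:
G = -15609 (G = -279 - 15330 = -15609)
(G - 465880)/(-469184 + 38350) = (-15609 - 465880)/(-469184 + 38350) = -481489/(-430834) = -481489*(-1/430834) = 481489/430834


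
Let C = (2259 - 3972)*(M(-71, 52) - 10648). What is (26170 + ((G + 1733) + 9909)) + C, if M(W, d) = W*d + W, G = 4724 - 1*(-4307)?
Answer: 24732886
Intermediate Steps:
G = 9031 (G = 4724 + 4307 = 9031)
M(W, d) = W + W*d
C = 24686043 (C = (2259 - 3972)*(-71*(1 + 52) - 10648) = -1713*(-71*53 - 10648) = -1713*(-3763 - 10648) = -1713*(-14411) = 24686043)
(26170 + ((G + 1733) + 9909)) + C = (26170 + ((9031 + 1733) + 9909)) + 24686043 = (26170 + (10764 + 9909)) + 24686043 = (26170 + 20673) + 24686043 = 46843 + 24686043 = 24732886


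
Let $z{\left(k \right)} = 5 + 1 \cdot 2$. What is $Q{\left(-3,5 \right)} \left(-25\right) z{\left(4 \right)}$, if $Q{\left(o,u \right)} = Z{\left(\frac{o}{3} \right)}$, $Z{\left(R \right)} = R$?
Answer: $175$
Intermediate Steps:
$Q{\left(o,u \right)} = \frac{o}{3}$
$z{\left(k \right)} = 7$ ($z{\left(k \right)} = 5 + 2 = 7$)
$Q{\left(-3,5 \right)} \left(-25\right) z{\left(4 \right)} = \frac{1}{3} \left(-3\right) \left(-25\right) 7 = \left(-1\right) \left(-25\right) 7 = 25 \cdot 7 = 175$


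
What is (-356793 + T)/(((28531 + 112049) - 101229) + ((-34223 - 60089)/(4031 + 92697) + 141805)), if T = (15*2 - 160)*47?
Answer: -4387860173/2190345407 ≈ -2.0033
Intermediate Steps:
T = -6110 (T = (30 - 160)*47 = -130*47 = -6110)
(-356793 + T)/(((28531 + 112049) - 101229) + ((-34223 - 60089)/(4031 + 92697) + 141805)) = (-356793 - 6110)/(((28531 + 112049) - 101229) + ((-34223 - 60089)/(4031 + 92697) + 141805)) = -362903/((140580 - 101229) + (-94312/96728 + 141805)) = -362903/(39351 + (-94312*1/96728 + 141805)) = -362903/(39351 + (-11789/12091 + 141805)) = -362903/(39351 + 1714552466/12091) = -362903/2190345407/12091 = -362903*12091/2190345407 = -4387860173/2190345407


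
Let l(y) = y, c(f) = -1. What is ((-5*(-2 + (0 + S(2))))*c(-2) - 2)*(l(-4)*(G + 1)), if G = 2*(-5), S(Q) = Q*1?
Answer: -72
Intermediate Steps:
S(Q) = Q
G = -10
((-5*(-2 + (0 + S(2))))*c(-2) - 2)*(l(-4)*(G + 1)) = (-5*(-2 + (0 + 2))*(-1) - 2)*(-4*(-10 + 1)) = (-5*(-2 + 2)*(-1) - 2)*(-4*(-9)) = (-5*0*(-1) - 2)*36 = (0*(-1) - 2)*36 = (0 - 2)*36 = -2*36 = -72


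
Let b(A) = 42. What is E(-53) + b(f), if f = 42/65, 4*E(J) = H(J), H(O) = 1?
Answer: 169/4 ≈ 42.250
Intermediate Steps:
E(J) = ¼ (E(J) = (¼)*1 = ¼)
f = 42/65 (f = 42*(1/65) = 42/65 ≈ 0.64615)
E(-53) + b(f) = ¼ + 42 = 169/4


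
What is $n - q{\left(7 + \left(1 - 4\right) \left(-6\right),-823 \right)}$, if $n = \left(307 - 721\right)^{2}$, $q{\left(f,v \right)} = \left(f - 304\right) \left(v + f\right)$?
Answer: $-51246$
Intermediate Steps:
$q{\left(f,v \right)} = \left(-304 + f\right) \left(f + v\right)$
$n = 171396$ ($n = \left(-414\right)^{2} = 171396$)
$n - q{\left(7 + \left(1 - 4\right) \left(-6\right),-823 \right)} = 171396 - \left(\left(7 + \left(1 - 4\right) \left(-6\right)\right)^{2} - 304 \left(7 + \left(1 - 4\right) \left(-6\right)\right) - -250192 + \left(7 + \left(1 - 4\right) \left(-6\right)\right) \left(-823\right)\right) = 171396 - \left(\left(7 - -18\right)^{2} - 304 \left(7 - -18\right) + 250192 + \left(7 - -18\right) \left(-823\right)\right) = 171396 - \left(\left(7 + 18\right)^{2} - 304 \left(7 + 18\right) + 250192 + \left(7 + 18\right) \left(-823\right)\right) = 171396 - \left(25^{2} - 7600 + 250192 + 25 \left(-823\right)\right) = 171396 - \left(625 - 7600 + 250192 - 20575\right) = 171396 - 222642 = -51246$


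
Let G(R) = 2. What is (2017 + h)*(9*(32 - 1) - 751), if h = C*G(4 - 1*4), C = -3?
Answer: -949192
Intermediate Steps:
h = -6 (h = -3*2 = -6)
(2017 + h)*(9*(32 - 1) - 751) = (2017 - 6)*(9*(32 - 1) - 751) = 2011*(9*31 - 751) = 2011*(279 - 751) = 2011*(-472) = -949192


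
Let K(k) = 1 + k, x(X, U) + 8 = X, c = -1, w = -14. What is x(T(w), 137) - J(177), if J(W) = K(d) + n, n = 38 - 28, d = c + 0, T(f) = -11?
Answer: -29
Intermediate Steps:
x(X, U) = -8 + X
d = -1 (d = -1 + 0 = -1)
n = 10
J(W) = 10 (J(W) = (1 - 1) + 10 = 0 + 10 = 10)
x(T(w), 137) - J(177) = (-8 - 11) - 1*10 = -19 - 10 = -29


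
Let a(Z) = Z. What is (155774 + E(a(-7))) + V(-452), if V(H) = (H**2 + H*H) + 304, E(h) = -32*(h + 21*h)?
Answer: 569614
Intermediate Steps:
E(h) = -704*h
V(H) = 304 + 2*H**2 (V(H) = (H**2 + H**2) + 304 = 2*H**2 + 304 = 304 + 2*H**2)
(155774 + E(a(-7))) + V(-452) = (155774 - 704*(-7)) + (304 + 2*(-452)**2) = (155774 + 4928) + (304 + 2*204304) = 160702 + (304 + 408608) = 160702 + 408912 = 569614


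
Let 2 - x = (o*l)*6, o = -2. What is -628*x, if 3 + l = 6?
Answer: -23864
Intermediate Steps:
l = 3 (l = -3 + 6 = 3)
x = 38 (x = 2 - (-2*3)*6 = 2 - (-6)*6 = 2 - 1*(-36) = 2 + 36 = 38)
-628*x = -628*38 = -23864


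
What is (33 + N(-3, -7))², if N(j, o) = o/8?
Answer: 66049/64 ≈ 1032.0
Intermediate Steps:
N(j, o) = o/8 (N(j, o) = o*(⅛) = o/8)
(33 + N(-3, -7))² = (33 + (⅛)*(-7))² = (33 - 7/8)² = (257/8)² = 66049/64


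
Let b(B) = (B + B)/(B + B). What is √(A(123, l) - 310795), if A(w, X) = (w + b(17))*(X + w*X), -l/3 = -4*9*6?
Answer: 7*√196997 ≈ 3106.9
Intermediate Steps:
b(B) = 1 (b(B) = (2*B)/((2*B)) = (2*B)*(1/(2*B)) = 1)
l = 648 (l = -3*(-4*9)*6 = -(-108)*6 = -3*(-216) = 648)
A(w, X) = (1 + w)*(X + X*w) (A(w, X) = (w + 1)*(X + w*X) = (1 + w)*(X + X*w))
√(A(123, l) - 310795) = √(648*(1 + 123² + 2*123) - 310795) = √(648*(1 + 15129 + 246) - 310795) = √(648*15376 - 310795) = √(9963648 - 310795) = √9652853 = 7*√196997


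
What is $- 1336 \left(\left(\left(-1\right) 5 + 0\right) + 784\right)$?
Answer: $-1040744$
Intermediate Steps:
$- 1336 \left(\left(\left(-1\right) 5 + 0\right) + 784\right) = - 1336 \left(\left(-5 + 0\right) + 784\right) = - 1336 \left(-5 + 784\right) = \left(-1336\right) 779 = -1040744$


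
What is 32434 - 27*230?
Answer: 26224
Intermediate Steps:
32434 - 27*230 = 32434 - 6210 = 26224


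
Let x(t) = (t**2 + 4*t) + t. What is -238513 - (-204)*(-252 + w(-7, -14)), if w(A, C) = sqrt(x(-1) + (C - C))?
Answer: -289921 + 408*I ≈ -2.8992e+5 + 408.0*I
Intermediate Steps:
x(t) = t**2 + 5*t
w(A, C) = 2*I (w(A, C) = sqrt(-(5 - 1) + (C - C)) = sqrt(-1*4 + 0) = sqrt(-4 + 0) = sqrt(-4) = 2*I)
-238513 - (-204)*(-252 + w(-7, -14)) = -238513 - (-204)*(-252 + 2*I) = -238513 - (51408 - 408*I) = -238513 + (-51408 + 408*I) = -289921 + 408*I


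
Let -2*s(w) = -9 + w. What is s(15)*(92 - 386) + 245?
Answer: 1127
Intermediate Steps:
s(w) = 9/2 - w/2 (s(w) = -(-9 + w)/2 = 9/2 - w/2)
s(15)*(92 - 386) + 245 = (9/2 - 1/2*15)*(92 - 386) + 245 = (9/2 - 15/2)*(-294) + 245 = -3*(-294) + 245 = 882 + 245 = 1127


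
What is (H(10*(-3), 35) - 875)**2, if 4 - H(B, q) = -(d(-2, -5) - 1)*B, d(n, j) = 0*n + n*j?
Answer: 1301881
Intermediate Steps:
d(n, j) = j*n (d(n, j) = 0 + j*n = j*n)
H(B, q) = 4 + 9*B (H(B, q) = 4 - (-1)*(-5*(-2) - 1)*B = 4 - (-1)*(10 - 1)*B = 4 - (-1)*9*B = 4 - (-9)*B = 4 + 9*B)
(H(10*(-3), 35) - 875)**2 = ((4 + 9*(10*(-3))) - 875)**2 = ((4 + 9*(-30)) - 875)**2 = ((4 - 270) - 875)**2 = (-266 - 875)**2 = (-1141)**2 = 1301881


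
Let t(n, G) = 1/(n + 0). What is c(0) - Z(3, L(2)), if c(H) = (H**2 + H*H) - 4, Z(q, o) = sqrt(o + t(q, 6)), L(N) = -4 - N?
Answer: -4 - I*sqrt(51)/3 ≈ -4.0 - 2.3805*I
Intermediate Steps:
t(n, G) = 1/n
Z(q, o) = sqrt(o + 1/q)
c(H) = -4 + 2*H**2 (c(H) = (H**2 + H**2) - 4 = 2*H**2 - 4 = -4 + 2*H**2)
c(0) - Z(3, L(2)) = (-4 + 2*0**2) - sqrt((-4 - 1*2) + 1/3) = (-4 + 2*0) - sqrt((-4 - 2) + 1/3) = (-4 + 0) - sqrt(-6 + 1/3) = -4 - sqrt(-17/3) = -4 - I*sqrt(51)/3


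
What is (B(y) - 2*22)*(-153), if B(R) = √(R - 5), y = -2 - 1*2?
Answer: 6732 - 459*I ≈ 6732.0 - 459.0*I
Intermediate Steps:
y = -4 (y = -2 - 2 = -4)
B(R) = √(-5 + R)
(B(y) - 2*22)*(-153) = (√(-5 - 4) - 2*22)*(-153) = (√(-9) - 44)*(-153) = (3*I - 44)*(-153) = (-44 + 3*I)*(-153) = 6732 - 459*I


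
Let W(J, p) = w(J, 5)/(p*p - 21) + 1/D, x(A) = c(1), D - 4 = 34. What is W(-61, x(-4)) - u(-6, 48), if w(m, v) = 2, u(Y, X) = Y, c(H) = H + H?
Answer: 3817/646 ≈ 5.9087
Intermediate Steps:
c(H) = 2*H
D = 38 (D = 4 + 34 = 38)
x(A) = 2 (x(A) = 2*1 = 2)
W(J, p) = 1/38 + 2/(-21 + p²) (W(J, p) = 2/(p*p - 21) + 1/38 = 2/(p² - 21) + 1*(1/38) = 2/(-21 + p²) + 1/38 = 1/38 + 2/(-21 + p²))
W(-61, x(-4)) - u(-6, 48) = (55 + 2²)/(38*(-21 + 2²)) - 1*(-6) = (55 + 4)/(38*(-21 + 4)) + 6 = (1/38)*59/(-17) + 6 = (1/38)*(-1/17)*59 + 6 = -59/646 + 6 = 3817/646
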